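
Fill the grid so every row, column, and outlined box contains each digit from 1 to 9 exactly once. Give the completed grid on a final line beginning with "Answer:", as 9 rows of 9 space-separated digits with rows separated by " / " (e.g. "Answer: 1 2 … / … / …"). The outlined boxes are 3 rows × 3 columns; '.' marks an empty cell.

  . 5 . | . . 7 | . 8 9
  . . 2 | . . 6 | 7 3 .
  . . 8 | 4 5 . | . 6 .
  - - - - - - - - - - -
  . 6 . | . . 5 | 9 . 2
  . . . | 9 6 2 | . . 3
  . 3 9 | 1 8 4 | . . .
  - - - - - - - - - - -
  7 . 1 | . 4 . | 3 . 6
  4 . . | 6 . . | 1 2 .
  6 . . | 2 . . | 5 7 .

Step 1. [r1c4∈{3}] r1c4's peers cover all but 3, so r1c4=3.
Step 2. [r1c1∈{1}] nothing but 1 survives at r1c1, so r1c1=1.
Step 3. [r2c1∈{9}] r2c1's peers cover all but 9 ⇒ r2c1=9.
Step 4. [r3c6∈{1,9}] in row 3, 9 fits only at r3c6. So r3c6=9.
Step 5. [r5c2∈{1,4,7,8}] r5c2 is the only open cell in col 2 admitting 1. So r5c2=1.
Step 6. [r7c6∈{8}] r7c6 is down to just 8, so r7c6=8.
Step 7. [r8c6∈{3}] nothing but 3 survives at r8c6, so r8c6=3.
Step 8. [r5c3∈{4,5,7}] 7 has one home in row 5: r5c3 ⇒ r5c3=7.
Step 9. [r6c8∈{5}] only 5 remains possible at r6c8 ⇒ r6c8=5.
Step 10. [r4c3∈{4}] r4c3's peers cover all but 4, so r4c3=4.
Step 11. [r1c7∈{2,4}] row 1 places 4 nowhere but r1c7 ⇒ r1c7=4.
Step 12. [r8c9∈{8}] r8c9's peers cover all but 8, so r8c9=8.
Step 13. [r8c2∈{9}] nothing but 9 survives at r8c2 ⇒ r8c2=9.
Step 14. [r2c5∈{1}] nothing but 1 survives at r2c5, so r2c5=1.
Step 15. [r5c7∈{8}] only 8 remains possible at r5c7. So r5c7=8.
Step 16. [r4c5∈{3,7}] row 4 places 3 nowhere but r4c5 ⇒ r4c5=3.
Step 17. [r9c2∈{8}] r9c2 is down to just 8 ⇒ r9c2=8.
Step 18. [r4c8∈{1}] r4c8 has the single candidate 1 ⇒ r4c8=1.
Step 19. [r3c1∈{3}] nothing but 3 survives at r3c1 ⇒ r3c1=3.
Step 20. [r8c3∈{5}] r8c3 is down to just 5 ⇒ r8c3=5.
Step 21. [r6c1∈{2}] r6c1's peers cover all but 2 ⇒ r6c1=2.
Step 22. [r7c4∈{5}] r7c4's peers cover all but 5, so r7c4=5.
Step 23. [r3c9∈{1}] r3c9 has the single candidate 1 ⇒ r3c9=1.
Step 24. [r9c5∈{9}] r9c5 has the single candidate 9. So r9c5=9.
Step 25. [r6c7∈{6}] nothing but 6 survives at r6c7. So r6c7=6.
Step 26. [r5c8∈{4}] r5c8's peers cover all but 4, so r5c8=4.
Step 27. [r6c9∈{7}] r6c9 has the single candidate 7. So r6c9=7.
Step 28. [r9c3∈{3}] r9c3 has the single candidate 3 ⇒ r9c3=3.
Step 29. [r7c8∈{9}] r7c8 is down to just 9, so r7c8=9.
Step 30. [r2c2∈{4}] only 4 remains possible at r2c2. So r2c2=4.
Step 31. [r9c9∈{4}] r9c9's peers cover all but 4. So r9c9=4.
Step 32. [r2c9∈{5}] nothing but 5 survives at r2c9, so r2c9=5.
Step 33. [r1c3∈{6}] nothing but 6 survives at r1c3. So r1c3=6.
Step 34. [r8c5∈{7}] r8c5 has the single candidate 7, so r8c5=7.
Step 35. [r2c4∈{8}] r2c4 is down to just 8 ⇒ r2c4=8.
Step 36. [r3c7∈{2}] only 2 remains possible at r3c7. So r3c7=2.
Step 37. [r4c4∈{7}] r4c4's peers cover all but 7 ⇒ r4c4=7.
Step 38. [r4c1∈{8}] only 8 remains possible at r4c1, so r4c1=8.
Step 39. [r3c2∈{7}] r3c2 has the single candidate 7 ⇒ r3c2=7.
Step 40. [r1c5∈{2}] r1c5's peers cover all but 2, so r1c5=2.
Step 41. [r7c2∈{2}] r7c2 has the single candidate 2 ⇒ r7c2=2.
Step 42. [r9c6∈{1}] nothing but 1 survives at r9c6 ⇒ r9c6=1.
Step 43. [r5c1∈{5}] only 5 remains possible at r5c1, so r5c1=5.

Answer: 1 5 6 3 2 7 4 8 9 / 9 4 2 8 1 6 7 3 5 / 3 7 8 4 5 9 2 6 1 / 8 6 4 7 3 5 9 1 2 / 5 1 7 9 6 2 8 4 3 / 2 3 9 1 8 4 6 5 7 / 7 2 1 5 4 8 3 9 6 / 4 9 5 6 7 3 1 2 8 / 6 8 3 2 9 1 5 7 4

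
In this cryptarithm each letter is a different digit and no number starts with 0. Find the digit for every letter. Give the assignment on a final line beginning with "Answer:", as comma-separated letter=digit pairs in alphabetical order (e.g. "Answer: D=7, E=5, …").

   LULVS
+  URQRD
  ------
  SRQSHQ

Step 1. [col 1: S + D ≡ Q (mod 10)] D=3 is one option consistent with column 1 (S + D ≡ Q (mod 10), carry-in 0) — take it, so D=3.
Step 2. [col 1: S + D ≡ Q (mod 10)] Q=4 is one option consistent with column 1 (S + D ≡ Q (mod 10), carry-in 0) — take it. So Q=4.
Step 3. [col 1: S + D ≡ Q (mod 10)] in column 1 we have S+D≡Q with carry-in 0; given D=3, Q=4 and digits 3,4 already taken and all letters distinct, that pins S to 1, so S=1.
Step 4. [col 2: V + R ≡ H (mod 10)] several values work for H in column 2 (V + R ≡ H (mod 10), carry-in 0); try H=2 ⇒ H=2.
Step 5. [col 2: V + R ≡ H (mod 10)] R=5 is one option consistent with column 2 (V + R ≡ H (mod 10), carry-in 0) — take it ⇒ R=5.
Step 6. [col 2: V + R ≡ H (mod 10)] in column 2 we have V+R≡H with carry-in 0; given R=5, H=2 and digits 1,2,3,4,5 already taken and all letters distinct, that pins V to 7 ⇒ V=7.
Step 7. [col 3: L + Q ≡ S (mod 10)] from column 3 (Q=4, S=1, carry-in 1, digits 1,2,3,4,5,7 already taken and all letters distinct): L must equal 6, so L=6.
Step 8. [col 4: U + R ≡ Q (mod 10)] column 4: given R=5, Q=4, carry-in 1, and digits 1,2,3,4,5,6,7 already taken and all letters distinct, U+R≡Q (mod 10) forces U=8 ⇒ U=8.

Answer: D=3, H=2, L=6, Q=4, R=5, S=1, U=8, V=7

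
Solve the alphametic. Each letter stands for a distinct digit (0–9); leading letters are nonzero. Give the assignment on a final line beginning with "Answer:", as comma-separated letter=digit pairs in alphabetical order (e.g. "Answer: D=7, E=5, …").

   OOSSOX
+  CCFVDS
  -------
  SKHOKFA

Step 1. [col 1: X + S ≡ A (mod 10)] no forcing yet in column 1 (carry-in 0); A=0 is free and consistent — try it ⇒ A=0.
Step 2. [col 1: X + S ≡ A (mod 10)] column 1 (X + S ≡ A (mod 10), carry-in 0) doesn't pin X yet; pick X=9 and continue, so X=9.
Step 3. [col 1: X + S ≡ A (mod 10)] column 1: given X=9, A=0, carry-in 0, and digits 0,9 already taken and all letters distinct, X+S≡A (mod 10) forces S=1, so S=1.
Step 4. [col 2: O + D ≡ F (mod 10)] no forcing yet in column 2 (carry-in 1); O=6 is free and consistent — try it. So O=6.
Step 5. [col 2: O + D ≡ F (mod 10)] column 2 (O + D ≡ F (mod 10), carry-in 1) doesn't pin D yet; pick D=8 and continue ⇒ D=8.
Step 6. [col 2: O + D ≡ F (mod 10)] column 2: given O=6, D=8, carry-in 1, and digits 0,1,6,8,9 already taken and all letters distinct, O+D≡F (mod 10) forces F=5. So F=5.
Step 7. [col 3: S + V ≡ K (mod 10)] in column 3 we have S+V≡K with carry-in 1; given S=1 and digits 0,1,5,6,8,9 already taken and all letters distinct, that pins V to 2, so V=2.
Step 8. [col 3: S + V ≡ K (mod 10)] column 3: given S=1, V=2, carry-in 1, and digits 0,1,2,5,6,8,9 already taken and all letters distinct, S+V≡K (mod 10) forces K=4, so K=4.
Step 9. [col 5: O + C ≡ H (mod 10)] column 5: given O=6, carry-in 0, and digits 0,1,2,4,5,6,8,9 already taken and all letters distinct, O+C≡H (mod 10) forces H=3. So H=3.
Step 10. [col 5: O + C ≡ H (mod 10)] column 5 reads O+C+carry(0)=H with O=6, H=3; with digits 0,1,2,3,4,5,6,8,9 already taken and all letters distinct, the only value for C is 7, so C=7.

Answer: A=0, C=7, D=8, F=5, H=3, K=4, O=6, S=1, V=2, X=9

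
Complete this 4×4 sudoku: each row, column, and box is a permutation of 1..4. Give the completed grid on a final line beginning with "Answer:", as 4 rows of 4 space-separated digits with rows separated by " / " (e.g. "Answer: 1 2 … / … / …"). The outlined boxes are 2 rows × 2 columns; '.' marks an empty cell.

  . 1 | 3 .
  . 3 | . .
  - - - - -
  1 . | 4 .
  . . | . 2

Step 1. [r2c3∈{1,2}] in col 3, 2 fits only at r2c3 ⇒ r2c3=2.
Step 2. [r2c1∈{4}] only 4 remains possible at r2c1 ⇒ r2c1=4.
Step 3. [r4c2∈{4}] nothing but 4 survives at r4c2, so r4c2=4.
Step 4. [r4c3∈{1}] r4c3 is down to just 1, so r4c3=1.
Step 5. [r2c4∈{1}] r2c4 has the single candidate 1. So r2c4=1.
Step 6. [r3c2∈{2}] nothing but 2 survives at r3c2. So r3c2=2.
Step 7. [r3c4∈{3}] only 3 remains possible at r3c4 ⇒ r3c4=3.
Step 8. [r1c1∈{2}] r1c1's peers cover all but 2, so r1c1=2.
Step 9. [r4c1∈{3}] nothing but 3 survives at r4c1, so r4c1=3.
Step 10. [r1c4∈{4}] r1c4 is down to just 4. So r1c4=4.

Answer: 2 1 3 4 / 4 3 2 1 / 1 2 4 3 / 3 4 1 2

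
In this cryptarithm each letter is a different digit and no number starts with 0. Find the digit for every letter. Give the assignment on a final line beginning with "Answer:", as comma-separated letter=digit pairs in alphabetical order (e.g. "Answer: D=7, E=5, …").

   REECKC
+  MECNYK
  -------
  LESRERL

Step 1. [col 1: C + K ≡ L (mod 10)] several values work for L in column 1 (C + K ≡ L (mod 10), carry-in 0); try L=1. So L=1.
Step 2. [col 1: C + K ≡ L (mod 10)] several values work for K in column 1 (C + K ≡ L (mod 10), carry-in 0); try K=7. So K=7.
Step 3. [col 1: C + K ≡ L (mod 10)] column 1: given K=7, L=1, carry-in 0, and digits 1,7 already taken and all letters distinct, C+K≡L (mod 10) forces C=4, so C=4.
Step 4. [col 2: K + Y ≡ R (mod 10)] column 2 (K + Y ≡ R (mod 10), carry-in 1) doesn't pin R yet; pick R=8 and continue, so R=8.
Step 5. [col 2: K + Y ≡ R (mod 10)] from column 2 (K=7, R=8, carry-in 1, digits 1,4,7,8 already taken and all letters distinct): Y must equal 0. So Y=0.
Step 6. [col 3: C + N ≡ E (mod 10)] E=3 is one option consistent with column 3 (C + N ≡ E (mod 10), carry-in 0) — take it ⇒ E=3.
Step 7. [col 3: C + N ≡ E (mod 10)] column 3: given C=4, E=3, carry-in 0, and digits 0,1,3,4,7,8 already taken and all letters distinct, C+N≡E (mod 10) forces N=9, so N=9.
Step 8. [col 5: E + E ≡ S (mod 10)] column 5: given E=3, carry-in 0, and digits 0,1,3,4,7,8,9 already taken and all letters distinct, E+E≡S (mod 10) forces S=6. So S=6.
Step 9. [col 6: R + M ≡ E (mod 10)] column 6 reads R+M+carry(0)=E with R=8, E=3; with digits 0,1,3,4,6,7,8,9 already taken and all letters distinct, the only value for M is 5 ⇒ M=5.

Answer: C=4, E=3, K=7, L=1, M=5, N=9, R=8, S=6, Y=0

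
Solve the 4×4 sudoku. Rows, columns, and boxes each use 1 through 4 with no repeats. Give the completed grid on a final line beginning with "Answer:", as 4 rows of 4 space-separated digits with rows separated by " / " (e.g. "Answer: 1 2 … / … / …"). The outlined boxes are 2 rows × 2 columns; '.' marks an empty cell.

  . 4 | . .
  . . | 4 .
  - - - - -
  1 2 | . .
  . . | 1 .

Step 1. [r4c4∈{2,3,4}] r4c4 is the only open cell in row 4 admitting 2. So r4c4=2.
Step 2. [r4c2∈{3}] r4c2's peers cover all but 3. So r4c2=3.
Step 3. [r2c1∈{2,3}] across row 2, 2 lands solely at r2c1, so r2c1=2.
Step 4. [r2c4∈{1,3}] 3 has one home in row 2: r2c4. So r2c4=3.
Step 5. [r3c3∈{3}] r3c3's peers cover all but 3. So r3c3=3.
Step 6. [r1c3∈{2}] r1c3 has the single candidate 2. So r1c3=2.
Step 7. [r1c1∈{3}] r1c1 is down to just 3. So r1c1=3.
Step 8. [r3c4∈{4}] r3c4 is down to just 4 ⇒ r3c4=4.
Step 9. [r4c1∈{4}] r4c1's peers cover all but 4, so r4c1=4.
Step 10. [r1c4∈{1}] r1c4 is down to just 1 ⇒ r1c4=1.
Step 11. [r2c2∈{1}] only 1 remains possible at r2c2, so r2c2=1.

Answer: 3 4 2 1 / 2 1 4 3 / 1 2 3 4 / 4 3 1 2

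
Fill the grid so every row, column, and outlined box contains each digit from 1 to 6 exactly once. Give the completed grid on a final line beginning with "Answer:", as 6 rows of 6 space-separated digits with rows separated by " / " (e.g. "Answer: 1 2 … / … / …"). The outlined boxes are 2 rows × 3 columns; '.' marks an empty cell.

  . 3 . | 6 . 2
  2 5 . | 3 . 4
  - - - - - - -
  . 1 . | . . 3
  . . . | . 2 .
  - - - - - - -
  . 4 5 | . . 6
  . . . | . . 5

Step 1. [r4c2∈{6}] r4c2's peers cover all but 6 ⇒ r4c2=6.
Step 2. [r2c5∈{1}] r2c5 is down to just 1. So r2c5=1.
Step 3. [r6c1∈{1,3,6}] 6 has one home in col 1: r6c1, so r6c1=6.
Step 4. [r6c2∈{2}] r6c2 is down to just 2. So r6c2=2.
Step 5. [r5c5∈{3}] r5c5 is down to just 3. So r5c5=3.
Step 6. [r4c1∈{3,4,5}] 3 has one home in col 1: r4c1. So r4c1=3.
Step 7. [r4c4∈{1,4,5}] row 4 places 5 nowhere but r4c4 ⇒ r4c4=5.
Step 8. [r3c4∈{4}] r3c4's peers cover all but 4, so r3c4=4.
Step 9. [r5c1∈{1}] r5c1 is down to just 1 ⇒ r5c1=1.
Step 10. [r1c3∈{1,4}] r1c3 is the only open cell in row 1 admitting 1. So r1c3=1.
Step 11. [r6c3∈{3}] r6c3's peers cover all but 3, so r6c3=3.
Step 12. [r3c5∈{6}] r3c5's peers cover all but 6, so r3c5=6.
Step 13. [r1c1∈{4}] nothing but 4 survives at r1c1 ⇒ r1c1=4.
Step 14. [r4c6∈{1}] r4c6 has the single candidate 1. So r4c6=1.
Step 15. [r3c3∈{2}] r3c3's peers cover all but 2 ⇒ r3c3=2.
Step 16. [r4c3∈{4}] r4c3's peers cover all but 4, so r4c3=4.
Step 17. [r3c1∈{5}] r3c1 has the single candidate 5 ⇒ r3c1=5.
Step 18. [r6c5∈{4}] nothing but 4 survives at r6c5 ⇒ r6c5=4.
Step 19. [r5c4∈{2}] r5c4's peers cover all but 2. So r5c4=2.
Step 20. [r6c4∈{1}] r6c4 has the single candidate 1 ⇒ r6c4=1.
Step 21. [r2c3∈{6}] r2c3 has the single candidate 6. So r2c3=6.
Step 22. [r1c5∈{5}] r1c5's peers cover all but 5, so r1c5=5.

Answer: 4 3 1 6 5 2 / 2 5 6 3 1 4 / 5 1 2 4 6 3 / 3 6 4 5 2 1 / 1 4 5 2 3 6 / 6 2 3 1 4 5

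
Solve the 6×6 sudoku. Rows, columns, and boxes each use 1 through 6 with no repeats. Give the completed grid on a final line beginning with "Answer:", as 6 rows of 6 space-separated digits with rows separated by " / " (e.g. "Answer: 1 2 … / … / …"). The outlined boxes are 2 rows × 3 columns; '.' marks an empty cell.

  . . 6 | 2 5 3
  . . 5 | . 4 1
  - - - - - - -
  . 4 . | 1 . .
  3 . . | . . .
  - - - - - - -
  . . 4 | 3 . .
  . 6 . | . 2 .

Step 1. [r4c5∈{6}] r4c5 has the single candidate 6 ⇒ r4c5=6.
Step 2. [r3c3∈{2}] r3c3 is down to just 2. So r3c3=2.
Step 3. [r3c6∈{5}] only 5 remains possible at r3c6, so r3c6=5.
Step 4. [r1c2∈{1}] only 1 remains possible at r1c2, so r1c2=1.
Step 5. [r2c1∈{2}] r2c1 is down to just 2. So r2c1=2.
Step 6. [r6c6∈{4}] r6c6 has the single candidate 4. So r6c6=4.
Step 7. [r5c5∈{1}] r5c5's peers cover all but 1. So r5c5=1.
Step 8. [r5c1∈{5}] only 5 remains possible at r5c1 ⇒ r5c1=5.
Step 9. [r6c1∈{1}] only 1 remains possible at r6c1 ⇒ r6c1=1.
Step 10. [r4c4∈{4}] nothing but 4 survives at r4c4. So r4c4=4.
Step 11. [r5c6∈{6}] only 6 remains possible at r5c6, so r5c6=6.
Step 12. [r2c2∈{3}] r2c2 has the single candidate 3 ⇒ r2c2=3.
Step 13. [r1c1∈{4}] r1c1 is down to just 4, so r1c1=4.
Step 14. [r3c1∈{6}] r3c1's peers cover all but 6, so r3c1=6.
Step 15. [r6c4∈{5}] r6c4 has the single candidate 5 ⇒ r6c4=5.
Step 16. [r6c3∈{3}] nothing but 3 survives at r6c3 ⇒ r6c3=3.
Step 17. [r3c5∈{3}] nothing but 3 survives at r3c5 ⇒ r3c5=3.
Step 18. [r5c2∈{2}] r5c2 has the single candidate 2 ⇒ r5c2=2.
Step 19. [r4c2∈{5}] only 5 remains possible at r4c2. So r4c2=5.
Step 20. [r4c3∈{1}] r4c3's peers cover all but 1 ⇒ r4c3=1.
Step 21. [r4c6∈{2}] only 2 remains possible at r4c6 ⇒ r4c6=2.
Step 22. [r2c4∈{6}] r2c4 is down to just 6, so r2c4=6.

Answer: 4 1 6 2 5 3 / 2 3 5 6 4 1 / 6 4 2 1 3 5 / 3 5 1 4 6 2 / 5 2 4 3 1 6 / 1 6 3 5 2 4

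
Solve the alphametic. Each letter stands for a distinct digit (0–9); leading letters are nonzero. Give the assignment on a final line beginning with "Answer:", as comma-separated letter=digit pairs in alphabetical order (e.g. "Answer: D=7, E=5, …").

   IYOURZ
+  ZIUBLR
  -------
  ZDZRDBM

Step 1. [col 1: Z + R ≡ M (mod 10)] several values work for M in column 1 (Z + R ≡ M (mod 10), carry-in 0); try M=5, so M=5.
Step 2. [col 1: Z + R ≡ M (mod 10)] no forcing yet in column 1 (carry-in 0); R=4 is free and consistent — try it ⇒ R=4.
Step 3. [col 1: Z + R ≡ M (mod 10)] in column 1 we have Z+R≡M with carry-in 0; given R=4, M=5 and digits 4,5 already taken and all letters distinct, that pins Z to 1. So Z=1.
Step 4. [col 2: R + L ≡ B (mod 10)] several values work for L in column 2 (R + L ≡ B (mod 10), carry-in 0); try L=9. So L=9.
Step 5. [col 2: R + L ≡ B (mod 10)] column 2 reads R+L+carry(0)=B with R=4, L=9; with digits 1,4,5,9 already taken and all letters distinct, the only value for B is 3 ⇒ B=3.
Step 6. [col 3: U + B ≡ D (mod 10)] no forcing yet in column 3 (carry-in 1); D=0 is free and consistent — try it ⇒ D=0.
Step 7. [col 3: U + B ≡ D (mod 10)] from column 3 (B=3, D=0, carry-in 1, digits 0,1,3,4,5,9 already taken and all letters distinct): U must equal 6. So U=6.
Step 8. [col 4: O + U ≡ R (mod 10)] column 4: given U=6, R=4, carry-in 1, and digits 0,1,3,4,5,6,9 already taken and all letters distinct, O+U≡R (mod 10) forces O=7, so O=7.
Step 9. [col 5: Y + I ≡ Z (mod 10)] several values work for I in column 5 (Y + I ≡ Z (mod 10), carry-in 1); try I=8. So I=8.
Step 10. [col 5: Y + I ≡ Z (mod 10)] column 5 reads Y+I+carry(1)=Z with I=8, Z=1; with digits 0,1,3,4,5,6,7,8,9 already taken and all letters distinct, the only value for Y is 2, so Y=2.

Answer: B=3, D=0, I=8, L=9, M=5, O=7, R=4, U=6, Y=2, Z=1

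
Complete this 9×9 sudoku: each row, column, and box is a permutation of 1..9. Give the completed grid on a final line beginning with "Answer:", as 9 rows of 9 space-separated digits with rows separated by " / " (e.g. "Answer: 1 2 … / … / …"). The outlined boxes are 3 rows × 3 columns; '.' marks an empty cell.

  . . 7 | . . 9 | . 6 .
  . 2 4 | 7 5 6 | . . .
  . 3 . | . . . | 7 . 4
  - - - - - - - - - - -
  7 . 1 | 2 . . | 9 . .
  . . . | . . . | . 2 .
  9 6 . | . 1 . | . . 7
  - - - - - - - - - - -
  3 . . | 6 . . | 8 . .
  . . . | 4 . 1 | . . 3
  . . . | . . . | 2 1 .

Step 1. [r3c3∈{5,6,8,9}] box 1 places 9 nowhere but r3c3, so r3c3=9.
Step 2. [r8c1∈{2,5,6,8}] in col 1, 2 fits only at r8c1 ⇒ r8c1=2.
Step 3. [r7c3∈{5}] only 5 remains possible at r7c3, so r7c3=5.
Step 4. [r7c9∈{9}] nothing but 9 survives at r7c9, so r7c9=9.
Step 5. [r1c5∈{2,3,4,8}] across row 1, 4 lands solely at r1c5. So r1c5=4.
Step 6. [r1c4∈{1,3,8}] in box 2, 3 fits only at r1c4. So r1c4=3.
Step 7. [r7c8∈{4,7}] in box 9, 4 fits only at r7c8, so r7c8=4.
Step 8. [r3c1∈{1,5,6,8}] across row 3, 6 lands solely at r3c1, so r3c1=6.
Step 9. [r3c8∈{5,8}] in row 3, 5 fits only at r3c8 ⇒ r3c8=5.
Step 10. [r1c7∈{1}] r1c7 is down to just 1, so r1c7=1.
Step 11. [r2c9∈{8}] r2c9's peers cover all but 8. So r2c9=8.
Step 12. [r8c7∈{5,6}] row 8 places 5 nowhere but r8c7, so r8c7=5.
Step 13. [r5c7∈{3,4,6}] col 7 places 6 nowhere but r5c7 ⇒ r5c7=6.
Step 14. [r4c9∈{5}] r4c9 is down to just 5, so r4c9=5.
Step 15. [r8c8∈{7}] r8c8 is down to just 7 ⇒ r8c8=7.
Step 16. [r4c5∈{3,6,8}] row 4 places 6 nowhere but r4c5, so r4c5=6.
Step 17. [r6c7∈{3,4}] r6c7 is the only open cell in col 7 admitting 4 ⇒ r6c7=4.
Step 18. [r6c3∈{2,3,8}] row 6 places 2 nowhere but r6c3, so r6c3=2.
Step 19. [r5c3∈{3,8}] r5c3 is the only open cell in col 3 admitting 3. So r5c3=3.
Step 20. [r9c5∈{3,7,8,9}] r9c5 is the only open cell in col 5 admitting 3 ⇒ r9c5=3.
Step 21. [r8c3∈{6,8}] r8c3 is the only open cell in row 8 admitting 6 ⇒ r8c3=6.
Step 22. [r9c3∈{8}] only 8 remains possible at r9c3, so r9c3=8.
Step 23. [r8c5∈{8,9}] row 8 places 8 nowhere but r8c5 ⇒ r8c5=8.
Step 24. [r9c4∈{5,9}] box 8 places 9 nowhere but r9c4. So r9c4=9.
Step 25. [r9c6∈{5,7}] in row 9, 5 fits only at r9c6 ⇒ r9c6=5.
Step 26. [r9c1∈{4}] r9c1 is down to just 4. So r9c1=4.
Step 27. [r3c5∈{2}] nothing but 2 survives at r3c5 ⇒ r3c5=2.
Step 28. [r3c6∈{8}] nothing but 8 survives at r3c6. So r3c6=8.
Step 29. [r7c5∈{7}] r7c5's peers cover all but 7. So r7c5=7.
Step 30. [r6c4∈{5,8}] row 6 places 5 nowhere but r6c4 ⇒ r6c4=5.
Step 31. [r6c6∈{3}] r6c6 has the single candidate 3 ⇒ r6c6=3.
Step 32. [r4c6∈{4}] r4c6 is down to just 4, so r4c6=4.
Step 33. [r4c2∈{8}] only 8 remains possible at r4c2, so r4c2=8.
Step 34. [r5c1∈{5}] r5c1's peers cover all but 5. So r5c1=5.
Step 35. [r4c8∈{3}] r4c8 has the single candidate 3. So r4c8=3.
Step 36. [r3c4∈{1}] nothing but 1 survives at r3c4 ⇒ r3c4=1.
Step 37. [r5c4∈{8}] r5c4 has the single candidate 8 ⇒ r5c4=8.
Step 38. [r5c5∈{9}] r5c5 has the single candidate 9 ⇒ r5c5=9.
Step 39. [r1c9∈{2}] nothing but 2 survives at r1c9 ⇒ r1c9=2.
Step 40. [r5c9∈{1}] nothing but 1 survives at r5c9. So r5c9=1.
Step 41. [r5c2∈{4}] r5c2 has the single candidate 4 ⇒ r5c2=4.
Step 42. [r7c2∈{1}] r7c2's peers cover all but 1, so r7c2=1.
Step 43. [r1c2∈{5}] r1c2 has the single candidate 5. So r1c2=5.
Step 44. [r2c8∈{9}] r2c8 has the single candidate 9. So r2c8=9.
Step 45. [r9c9∈{6}] only 6 remains possible at r9c9. So r9c9=6.
Step 46. [r2c1∈{1}] only 1 remains possible at r2c1. So r2c1=1.
Step 47. [r7c6∈{2}] r7c6 has the single candidate 2, so r7c6=2.
Step 48. [r5c6∈{7}] r5c6 is down to just 7. So r5c6=7.
Step 49. [r8c2∈{9}] nothing but 9 survives at r8c2, so r8c2=9.
Step 50. [r6c8∈{8}] only 8 remains possible at r6c8. So r6c8=8.
Step 51. [r1c1∈{8}] r1c1's peers cover all but 8 ⇒ r1c1=8.
Step 52. [r9c2∈{7}] r9c2 has the single candidate 7 ⇒ r9c2=7.
Step 53. [r2c7∈{3}] only 3 remains possible at r2c7, so r2c7=3.

Answer: 8 5 7 3 4 9 1 6 2 / 1 2 4 7 5 6 3 9 8 / 6 3 9 1 2 8 7 5 4 / 7 8 1 2 6 4 9 3 5 / 5 4 3 8 9 7 6 2 1 / 9 6 2 5 1 3 4 8 7 / 3 1 5 6 7 2 8 4 9 / 2 9 6 4 8 1 5 7 3 / 4 7 8 9 3 5 2 1 6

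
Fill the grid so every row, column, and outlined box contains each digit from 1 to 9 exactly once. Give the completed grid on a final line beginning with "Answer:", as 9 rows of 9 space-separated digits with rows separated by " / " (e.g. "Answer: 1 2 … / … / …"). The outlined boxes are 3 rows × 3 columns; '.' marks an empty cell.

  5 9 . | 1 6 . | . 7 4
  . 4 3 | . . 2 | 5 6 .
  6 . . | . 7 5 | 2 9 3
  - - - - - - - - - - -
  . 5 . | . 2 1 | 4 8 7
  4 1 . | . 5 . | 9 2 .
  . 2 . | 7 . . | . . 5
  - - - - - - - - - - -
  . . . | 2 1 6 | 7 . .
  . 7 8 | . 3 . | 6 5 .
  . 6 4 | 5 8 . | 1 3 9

Step 1. [r6c1∈{3,8,9}] r6c1 is the only open cell in box 4 admitting 8, so r6c1=8.
Step 2. [r8c1∈{1,2,9}] row 8 places 1 nowhere but r8c1, so r8c1=1.
Step 3. [r6c3∈{6,9}] in row 6, 6 fits only at r6c3, so r6c3=6.
Step 4. [r4c3∈{9}] r4c3 is down to just 9. So r4c3=9.
Step 5. [r1c6∈{3,8}] r1c6 is the only open cell in row 1 admitting 3 ⇒ r1c6=3.
Step 6. [r5c4∈{3,6,8}] in row 5, 3 fits only at r5c4 ⇒ r5c4=3.
Step 7. [r6c5∈{4,9}] 4 has one home in col 5: r6c5, so r6c5=4.
Step 8. [r8c6∈{4,9}] across col 6, 4 lands solely at r8c6 ⇒ r8c6=4.
Step 9. [r3c2∈{8}] r3c2 has the single candidate 8, so r3c2=8.
Step 10. [r2c4∈{8,9}] col 4 places 8 nowhere but r2c4. So r2c4=8.
Step 11. [r4c1∈{3}] r4c1 is down to just 3, so r4c1=3.
Step 12. [r9c1∈{2}] r9c1's peers cover all but 2, so r9c1=2.
Step 13. [r5c9∈{6}] r5c9's peers cover all but 6 ⇒ r5c9=6.
Step 14. [r1c3∈{2}] only 2 remains possible at r1c3 ⇒ r1c3=2.
Step 15. [r2c5∈{9}] nothing but 9 survives at r2c5. So r2c5=9.
Step 16. [r7c3∈{5}] nothing but 5 survives at r7c3, so r7c3=5.
Step 17. [r1c7∈{8}] r1c7 has the single candidate 8. So r1c7=8.
Step 18. [r7c1∈{9}] r7c1 has the single candidate 9. So r7c1=9.
Step 19. [r8c4∈{9}] r8c4 has the single candidate 9 ⇒ r8c4=9.
Step 20. [r6c6∈{9}] r6c6's peers cover all but 9 ⇒ r6c6=9.
Step 21. [r7c9∈{8}] r7c9's peers cover all but 8 ⇒ r7c9=8.
Step 22. [r7c8∈{4}] only 4 remains possible at r7c8 ⇒ r7c8=4.
Step 23. [r3c3∈{1}] r3c3's peers cover all but 1 ⇒ r3c3=1.
Step 24. [r8c9∈{2}] r8c9 has the single candidate 2, so r8c9=2.
Step 25. [r5c6∈{8}] r5c6 has the single candidate 8, so r5c6=8.
Step 26. [r6c7∈{3}] only 3 remains possible at r6c7. So r6c7=3.
Step 27. [r2c1∈{7}] only 7 remains possible at r2c1. So r2c1=7.
Step 28. [r7c2∈{3}] nothing but 3 survives at r7c2. So r7c2=3.
Step 29. [r9c6∈{7}] r9c6 is down to just 7, so r9c6=7.
Step 30. [r4c4∈{6}] r4c4's peers cover all but 6, so r4c4=6.
Step 31. [r5c3∈{7}] only 7 remains possible at r5c3. So r5c3=7.
Step 32. [r2c9∈{1}] nothing but 1 survives at r2c9, so r2c9=1.
Step 33. [r3c4∈{4}] only 4 remains possible at r3c4, so r3c4=4.
Step 34. [r6c8∈{1}] r6c8 has the single candidate 1. So r6c8=1.

Answer: 5 9 2 1 6 3 8 7 4 / 7 4 3 8 9 2 5 6 1 / 6 8 1 4 7 5 2 9 3 / 3 5 9 6 2 1 4 8 7 / 4 1 7 3 5 8 9 2 6 / 8 2 6 7 4 9 3 1 5 / 9 3 5 2 1 6 7 4 8 / 1 7 8 9 3 4 6 5 2 / 2 6 4 5 8 7 1 3 9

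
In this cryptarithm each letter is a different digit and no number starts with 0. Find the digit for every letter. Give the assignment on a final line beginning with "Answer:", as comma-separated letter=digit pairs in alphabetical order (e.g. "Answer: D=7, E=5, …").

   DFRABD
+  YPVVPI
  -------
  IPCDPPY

Step 1. [col 1: D + I ≡ Y (mod 10)] column 1 (D + I ≡ Y (mod 10), carry-in 0) doesn't pin Y yet; pick Y=8 and continue. So Y=8.
Step 2. [col 1: D + I ≡ Y (mod 10)] several values work for I in column 1 (D + I ≡ Y (mod 10), carry-in 0); try I=1, so I=1.
Step 3. [col 1: D + I ≡ Y (mod 10)] column 1 reads D+I+carry(0)=Y with I=1, Y=8; with digits 1,8 already taken and all letters distinct, the only value for D is 7. So D=7.
Step 4. [col 2: B + P ≡ P (mod 10)] from column 2 (nothing yet, carry-in 0, digits 1,7,8 already taken and all letters distinct): B must equal 0, so B=0.
Step 5. [col 2: B + P ≡ P (mod 10)] no forcing yet in column 2 (carry-in 0); P=6 is free and consistent — try it, so P=6.
Step 6. [col 3: A + V ≡ P (mod 10)] column 3 (A + V ≡ P (mod 10), carry-in 0) doesn't pin V yet; pick V=4 and continue, so V=4.
Step 7. [col 3: A + V ≡ P (mod 10)] in column 3 we have A+V≡P with carry-in 0; given V=4, P=6 and digits 0,1,4,6,7,8 already taken and all letters distinct, that pins A to 2, so A=2.
Step 8. [col 4: R + V ≡ D (mod 10)] column 4 reads R+V+carry(0)=D with V=4, D=7; with digits 0,1,2,4,6,7,8 already taken and all letters distinct, the only value for R is 3. So R=3.
Step 9. [col 5: F + P ≡ C (mod 10)] column 5 reads F+P+carry(0)=C with P=6; with digits 0,1,2,3,4,6,7,8 already taken and all letters distinct, the only value for C is 5, so C=5.
Step 10. [col 5: F + P ≡ C (mod 10)] column 5 reads F+P+carry(0)=C with P=6, C=5; with digits 0,1,2,3,4,5,6,7,8 already taken and all letters distinct, the only value for F is 9. So F=9.

Answer: A=2, B=0, C=5, D=7, F=9, I=1, P=6, R=3, V=4, Y=8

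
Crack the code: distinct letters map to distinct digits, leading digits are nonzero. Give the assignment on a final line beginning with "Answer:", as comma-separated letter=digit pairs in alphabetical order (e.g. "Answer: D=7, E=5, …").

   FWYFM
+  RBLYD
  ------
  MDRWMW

Step 1. [col 1: M + D ≡ W (mod 10)] no forcing yet in column 1 (carry-in 0); W=4 is free and consistent — try it. So W=4.
Step 2. [col 1: M + D ≡ W (mod 10)] several values work for D in column 1 (M + D ≡ W (mod 10), carry-in 0); try D=3. So D=3.
Step 3. [col 1: M + D ≡ W (mod 10)] from column 1 (D=3, W=4, carry-in 0, digits 3,4 already taken and all letters distinct): M must equal 1. So M=1.
Step 4. [col 2: F + Y ≡ M (mod 10)] column 2 (F + Y ≡ M (mod 10), carry-in 0) doesn't pin F yet; pick F=6 and continue, so F=6.
Step 5. [col 2: F + Y ≡ M (mod 10)] column 2 reads F+Y+carry(0)=M with F=6, M=1; with digits 1,3,4,6 already taken and all letters distinct, the only value for Y is 5, so Y=5.
Step 6. [col 3: Y + L ≡ W (mod 10)] in column 3 we have Y+L≡W with carry-in 1; given Y=5, W=4 and digits 1,3,4,5,6 already taken and all letters distinct, that pins L to 8. So L=8.
Step 7. [col 4: W + B ≡ R (mod 10)] column 4 (W + B ≡ R (mod 10), carry-in 1) doesn't pin B yet; pick B=2 and continue. So B=2.
Step 8. [col 4: W + B ≡ R (mod 10)] column 4 reads W+B+carry(1)=R with W=4, B=2; with digits 1,2,3,4,5,6,8 already taken and all letters distinct, the only value for R is 7. So R=7.

Answer: B=2, D=3, F=6, L=8, M=1, R=7, W=4, Y=5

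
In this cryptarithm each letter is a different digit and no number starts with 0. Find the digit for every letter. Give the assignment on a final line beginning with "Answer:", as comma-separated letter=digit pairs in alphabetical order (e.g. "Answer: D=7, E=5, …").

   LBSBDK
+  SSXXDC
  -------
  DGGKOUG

Step 1. [col 1: K + C ≡ G (mod 10)] C=5 is one option consistent with column 1 (K + C ≡ G (mod 10), carry-in 0) — take it. So C=5.
Step 2. [D] adding two 6-digit numbers gives at most 6+1 digits, and here it does — D is that final carry and must be 1 ⇒ D=1.
Step 3. [col 1: K + C ≡ G (mod 10)] column 1 (K + C ≡ G (mod 10), carry-in 0) doesn't pin G yet; pick G=4 and continue ⇒ G=4.
Step 4. [col 1: K + C ≡ G (mod 10)] column 1: given C=5, G=4, carry-in 0, and digits 1,4,5 already taken and all letters distinct, K+C≡G (mod 10) forces K=9 ⇒ K=9.
Step 5. [col 2: D + D ≡ U (mod 10)] column 2: given D=1, carry-in 1, and digits 1,4,5,9 already taken and all letters distinct, D+D≡U (mod 10) forces U=3. So U=3.
Step 6. [col 3: B + X ≡ O (mod 10)] no forcing yet in column 3 (carry-in 0); X=2 is free and consistent — try it. So X=2.
Step 7. [col 3: B + X ≡ O (mod 10)] several values work for B in column 3 (B + X ≡ O (mod 10), carry-in 0); try B=8, so B=8.
Step 8. [col 3: B + X ≡ O (mod 10)] column 3 reads B+X+carry(0)=O with B=8, X=2; with digits 1,2,3,4,5,8,9 already taken and all letters distinct, the only value for O is 0. So O=0.
Step 9. [col 4: S + X ≡ K (mod 10)] in column 4 we have S+X≡K with carry-in 1; given X=2, K=9 and digits 0,1,2,3,4,5,8,9 already taken and all letters distinct, that pins S to 6. So S=6.
Step 10. [col 6: L + S ≡ G (mod 10)] in column 6 we have L+S≡G with carry-in 1; given S=6, G=4 and digits 0,1,2,3,4,5,6,8,9 already taken and all letters distinct, that pins L to 7, so L=7.

Answer: B=8, C=5, D=1, G=4, K=9, L=7, O=0, S=6, U=3, X=2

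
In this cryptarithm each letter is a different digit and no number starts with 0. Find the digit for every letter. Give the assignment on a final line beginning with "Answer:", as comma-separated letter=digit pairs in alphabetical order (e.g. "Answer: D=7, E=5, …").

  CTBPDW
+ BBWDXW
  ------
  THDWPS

Step 1. [col 1: W + W ≡ S (mod 10)] no forcing yet in column 1 (carry-in 0); W=4 is free and consistent — try it. So W=4.
Step 2. [col 1: W + W ≡ S (mod 10)] in column 1 we have W+W≡S with carry-in 0; given W=4 and digits 4 already taken and all letters distinct, that pins S to 8. So S=8.
Step 3. [col 2: D + X ≡ P (mod 10)] P=6 is one option consistent with column 2 (D + X ≡ P (mod 10), carry-in 0) — take it. So P=6.
Step 4. [col 2: D + X ≡ P (mod 10)] no forcing yet in column 2 (carry-in 0); D=7 is free and consistent — try it, so D=7.
Step 5. [col 2: D + X ≡ P (mod 10)] column 2 reads D+X+carry(0)=P with D=7, P=6; with digits 4,6,7,8 already taken and all letters distinct, the only value for X is 9. So X=9.
Step 6. [col 4: B + W ≡ D (mod 10)] column 4: given W=4, D=7, carry-in 1, and digits 4,6,7,8,9 already taken and all letters distinct, B+W≡D (mod 10) forces B=2, so B=2.
Step 7. [col 5: T + B ≡ H (mod 10)] T=3 is one option consistent with column 5 (T + B ≡ H (mod 10), carry-in 0) — take it ⇒ T=3.
Step 8. [col 5: T + B ≡ H (mod 10)] column 5: given T=3, B=2, carry-in 0, and digits 2,3,4,6,7,8,9 already taken and all letters distinct, T+B≡H (mod 10) forces H=5, so H=5.
Step 9. [col 6: C + B ≡ T (mod 10)] in column 6 we have C+B≡T with carry-in 0; given B=2, T=3 and digits 2,3,4,5,6,7,8,9 already taken and all letters distinct, that pins C to 1. So C=1.

Answer: B=2, C=1, D=7, H=5, P=6, S=8, T=3, W=4, X=9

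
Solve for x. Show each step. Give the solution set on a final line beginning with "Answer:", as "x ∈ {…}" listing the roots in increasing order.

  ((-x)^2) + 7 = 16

Step 1. [((-x)^2) + 7 = 16] subtract 7: x sits inside (… + 7) ⇒ sub: (-x)^2 = 9.
Step 2. [(-x)^2 = 9] LHS squared, RHS 9 ≥ 0: apply √ (±), so sqrt: -x = 3 or -3.
Step 3. [-x = 3 or -3] flip signs both sides. So neg: x = -3 or 3.

Answer: x ∈ {-3, 3}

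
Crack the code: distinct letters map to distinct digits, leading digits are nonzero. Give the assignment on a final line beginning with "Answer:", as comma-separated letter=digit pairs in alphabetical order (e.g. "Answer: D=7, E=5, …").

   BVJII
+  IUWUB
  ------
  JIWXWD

Step 1. [col 1: I + B ≡ D (mod 10)] no forcing yet in column 1 (carry-in 0); D=5 is free and consistent — try it. So D=5.
Step 2. [J] adding two 5-digit numbers gives at most 5+1 digits, and here it does — J is that final carry and must be 1, so J=1.
Step 3. [col 1: I + B ≡ D (mod 10)] several values work for B in column 1 (I + B ≡ D (mod 10), carry-in 0); try B=9 ⇒ B=9.
Step 4. [col 1: I + B ≡ D (mod 10)] column 1 reads I+B+carry(0)=D with B=9, D=5; with digits 1,5,9 already taken and all letters distinct, the only value for I is 6, so I=6.
Step 5. [col 2: I + U ≡ W (mod 10)] W=0 is one option consistent with column 2 (I + U ≡ W (mod 10), carry-in 1) — take it ⇒ W=0.
Step 6. [col 2: I + U ≡ W (mod 10)] column 2 reads I+U+carry(1)=W with I=6, W=0; with digits 0,1,5,6,9 already taken and all letters distinct, the only value for U is 3. So U=3.
Step 7. [col 3: J + W ≡ X (mod 10)] column 3: given J=1, W=0, carry-in 1, and digits 0,1,3,5,6,9 already taken and all letters distinct, J+W≡X (mod 10) forces X=2, so X=2.
Step 8. [col 4: V + U ≡ W (mod 10)] column 4: given U=3, W=0, carry-in 0, and digits 0,1,2,3,5,6,9 already taken and all letters distinct, V+U≡W (mod 10) forces V=7. So V=7.

Answer: B=9, D=5, I=6, J=1, U=3, V=7, W=0, X=2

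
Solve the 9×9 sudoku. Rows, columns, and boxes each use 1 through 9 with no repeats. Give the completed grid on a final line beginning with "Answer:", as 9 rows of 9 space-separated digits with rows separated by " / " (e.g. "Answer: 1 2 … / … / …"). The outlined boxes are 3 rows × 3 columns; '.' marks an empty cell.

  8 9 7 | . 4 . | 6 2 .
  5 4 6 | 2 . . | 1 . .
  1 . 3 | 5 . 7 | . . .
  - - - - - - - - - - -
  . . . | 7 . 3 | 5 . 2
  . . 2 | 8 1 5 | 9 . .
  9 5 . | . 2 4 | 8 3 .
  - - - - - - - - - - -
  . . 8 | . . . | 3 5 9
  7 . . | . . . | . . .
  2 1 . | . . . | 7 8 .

Step 1. [r7c2∈{6}] nothing but 6 survives at r7c2 ⇒ r7c2=6.
Step 2. [r3c5∈{6,8,9}] row 3 places 6 nowhere but r3c5 ⇒ r3c5=6.
Step 3. [r7c1∈{4}] r7c1's peers cover all but 4, so r7c1=4.
Step 4. [r6c9∈{1,6,7}] in row 6, 7 fits only at r6c9 ⇒ r6c9=7.
Step 5. [r8c9∈{1,4,6}] col 9 places 1 nowhere but r8c9, so r8c9=1.
Step 6. [r4c5∈{9}] r4c5 has the single candidate 9. So r4c5=9.
Step 7. [r2c6∈{8,9}] 9 has one home in box 2: r2c6, so r2c6=9.
Step 8. [r9c6∈{6}] r9c6 has the single candidate 6, so r9c6=6.
Step 9. [r9c9∈{4}] r9c9 is down to just 4, so r9c9=4.
Step 10. [r8c2∈{3}] only 3 remains possible at r8c2. So r8c2=3.
Step 11. [r5c8∈{4,6}] in row 5, 4 fits only at r5c8 ⇒ r5c8=4.
Step 12. [r2c5∈{3,8}] across box 2, 8 lands solely at r2c5. So r2c5=8.
Step 13. [r1c4∈{1,3}] in box 2, 3 fits only at r1c4, so r1c4=3.
Step 14. [r7c6∈{1,2}] row 7 places 2 nowhere but r7c6. So r7c6=2.
Step 15. [r9c4∈{9}] r9c4 has the single candidate 9, so r9c4=9.
Step 16. [r4c8∈{1,6}] 1 has one home in col 8: r4c8 ⇒ r4c8=1.
Step 17. [r9c3∈{5}] only 5 remains possible at r9c3 ⇒ r9c3=5.
Step 18. [r5c1∈{3,6}] 3 has one home in row 5: r5c1. So r5c1=3.
Step 19. [r8c6∈{8}] r8c6 has the single candidate 8 ⇒ r8c6=8.
Step 20. [r8c8∈{6}] r8c8 has the single candidate 6, so r8c8=6.
Step 21. [r8c4∈{4}] r8c4's peers cover all but 4 ⇒ r8c4=4.
Step 22. [r2c8∈{7}] only 7 remains possible at r2c8 ⇒ r2c8=7.
Step 23. [r4c3∈{4}] r4c3's peers cover all but 4. So r4c3=4.
Step 24. [r7c5∈{7}] r7c5's peers cover all but 7, so r7c5=7.
Step 25. [r1c9∈{5}] r1c9 is down to just 5. So r1c9=5.
Step 26. [r9c5∈{3}] nothing but 3 survives at r9c5, so r9c5=3.
Step 27. [r8c5∈{5}] r8c5 has the single candidate 5, so r8c5=5.
Step 28. [r8c7∈{2}] r8c7 is down to just 2. So r8c7=2.
Step 29. [r6c3∈{1}] r6c3 is down to just 1. So r6c3=1.
Step 30. [r3c2∈{2}] only 2 remains possible at r3c2 ⇒ r3c2=2.
Step 31. [r2c9∈{3}] only 3 remains possible at r2c9 ⇒ r2c9=3.
Step 32. [r1c6∈{1}] r1c6's peers cover all but 1. So r1c6=1.
Step 33. [r4c1∈{6}] only 6 remains possible at r4c1 ⇒ r4c1=6.
Step 34. [r3c8∈{9}] r3c8 is down to just 9. So r3c8=9.
Step 35. [r3c7∈{4}] r3c7's peers cover all but 4, so r3c7=4.
Step 36. [r4c2∈{8}] r4c2 has the single candidate 8, so r4c2=8.
Step 37. [r6c4∈{6}] r6c4's peers cover all but 6. So r6c4=6.
Step 38. [r8c3∈{9}] r8c3 is down to just 9 ⇒ r8c3=9.
Step 39. [r5c9∈{6}] r5c9 is down to just 6, so r5c9=6.
Step 40. [r5c2∈{7}] nothing but 7 survives at r5c2. So r5c2=7.
Step 41. [r3c9∈{8}] r3c9's peers cover all but 8, so r3c9=8.
Step 42. [r7c4∈{1}] nothing but 1 survives at r7c4, so r7c4=1.

Answer: 8 9 7 3 4 1 6 2 5 / 5 4 6 2 8 9 1 7 3 / 1 2 3 5 6 7 4 9 8 / 6 8 4 7 9 3 5 1 2 / 3 7 2 8 1 5 9 4 6 / 9 5 1 6 2 4 8 3 7 / 4 6 8 1 7 2 3 5 9 / 7 3 9 4 5 8 2 6 1 / 2 1 5 9 3 6 7 8 4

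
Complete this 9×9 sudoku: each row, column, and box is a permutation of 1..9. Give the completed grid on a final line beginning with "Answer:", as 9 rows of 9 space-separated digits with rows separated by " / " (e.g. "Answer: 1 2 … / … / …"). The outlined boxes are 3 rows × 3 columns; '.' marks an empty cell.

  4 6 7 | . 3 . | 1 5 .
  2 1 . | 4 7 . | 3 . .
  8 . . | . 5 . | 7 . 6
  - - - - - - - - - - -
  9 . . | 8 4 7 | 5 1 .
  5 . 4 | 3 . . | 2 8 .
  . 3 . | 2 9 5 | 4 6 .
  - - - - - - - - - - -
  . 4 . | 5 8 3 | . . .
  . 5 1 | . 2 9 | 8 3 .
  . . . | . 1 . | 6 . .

Step 1. [r2c8∈{9}] r2c8's peers cover all but 9 ⇒ r2c8=9.
Step 2. [r9c4∈{7}] r9c4 has the single candidate 7. So r9c4=7.
Step 3. [r7c8∈{2,7}] across col 8, 7 lands solely at r7c8 ⇒ r7c8=7.
Step 4. [r9c2∈{2,8,9}] col 2 places 8 nowhere but r9c2, so r9c2=8.
Step 5. [r7c7∈{9}] r7c7 has the single candidate 9, so r7c7=9.
Step 6. [r9c3∈{2,3,9}] r9c3 is the only open cell in row 9 admitting 9, so r9c3=9.
Step 7. [r7c3∈{2,6}] r7c3 is the only open cell in box 7 admitting 2, so r7c3=2.
Step 8. [r8c1∈{6,7}] across row 8, 7 lands solely at r8c1 ⇒ r8c1=7.
Step 9. [r3c8∈{2,4}] in row 3, 4 fits only at r3c8, so r3c8=4.
Step 10. [r1c9∈{2,8}] in box 3, 2 fits only at r1c9. So r1c9=2.
Step 11. [r3c4∈{1,9}] 1 has one home in col 4: r3c4 ⇒ r3c4=1.
Step 12. [r2c6∈{6,8}] in row 2, 6 fits only at r2c6, so r2c6=6.
Step 13. [r9c9∈{4,5}] across row 9, 5 lands solely at r9c9, so r9c9=5.
Step 14. [r6c9∈{7}] r6c9 has the single candidate 7, so r6c9=7.
Step 15. [r9c1∈{3}] only 3 remains possible at r9c1 ⇒ r9c1=3.
Step 16. [r2c3∈{5}] r2c3 has the single candidate 5, so r2c3=5.
Step 17. [r1c4∈{9}] only 9 remains possible at r1c4. So r1c4=9.
Step 18. [r5c5∈{6}] r5c5 has the single candidate 6. So r5c5=6.
Step 19. [r6c3∈{8}] r6c3's peers cover all but 8, so r6c3=8.
Step 20. [r8c9∈{4}] r8c9 is down to just 4. So r8c9=4.
Step 21. [r3c3∈{3}] r3c3's peers cover all but 3, so r3c3=3.
Step 22. [r9c8∈{2}] nothing but 2 survives at r9c8. So r9c8=2.
Step 23. [r4c2∈{2}] r4c2's peers cover all but 2, so r4c2=2.
Step 24. [r5c2∈{7}] nothing but 7 survives at r5c2. So r5c2=7.
Step 25. [r2c9∈{8}] nothing but 8 survives at r2c9 ⇒ r2c9=8.
Step 26. [r9c6∈{4}] only 4 remains possible at r9c6 ⇒ r9c6=4.
Step 27. [r6c1∈{1}] r6c1 is down to just 1, so r6c1=1.
Step 28. [r4c3∈{6}] r4c3's peers cover all but 6. So r4c3=6.
Step 29. [r7c1∈{6}] r7c1's peers cover all but 6, so r7c1=6.
Step 30. [r8c4∈{6}] only 6 remains possible at r8c4. So r8c4=6.
Step 31. [r3c6∈{2}] only 2 remains possible at r3c6 ⇒ r3c6=2.
Step 32. [r5c9∈{9}] only 9 remains possible at r5c9. So r5c9=9.
Step 33. [r7c9∈{1}] r7c9 has the single candidate 1 ⇒ r7c9=1.
Step 34. [r5c6∈{1}] nothing but 1 survives at r5c6, so r5c6=1.
Step 35. [r3c2∈{9}] r3c2 is down to just 9, so r3c2=9.
Step 36. [r1c6∈{8}] nothing but 8 survives at r1c6. So r1c6=8.
Step 37. [r4c9∈{3}] nothing but 3 survives at r4c9 ⇒ r4c9=3.

Answer: 4 6 7 9 3 8 1 5 2 / 2 1 5 4 7 6 3 9 8 / 8 9 3 1 5 2 7 4 6 / 9 2 6 8 4 7 5 1 3 / 5 7 4 3 6 1 2 8 9 / 1 3 8 2 9 5 4 6 7 / 6 4 2 5 8 3 9 7 1 / 7 5 1 6 2 9 8 3 4 / 3 8 9 7 1 4 6 2 5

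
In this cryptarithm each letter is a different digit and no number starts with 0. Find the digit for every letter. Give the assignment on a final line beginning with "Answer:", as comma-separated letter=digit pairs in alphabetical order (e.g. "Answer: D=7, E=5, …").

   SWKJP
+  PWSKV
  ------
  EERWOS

Step 1. [col 1: P + V ≡ S (mod 10)] several values work for P in column 1 (P + V ≡ S (mod 10), carry-in 0); try P=7 ⇒ P=7.
Step 2. [col 1: P + V ≡ S (mod 10)] column 1 (P + V ≡ S (mod 10), carry-in 0) doesn't pin V yet; pick V=6 and continue ⇒ V=6.
Step 3. [col 1: P + V ≡ S (mod 10)] in column 1 we have P+V≡S with carry-in 0; given P=7, V=6 and digits 6,7 already taken and all letters distinct, that pins S to 3 ⇒ S=3.
Step 4. [E] adding two 5-digit numbers gives at most 5+1 digits, and here it does — E is that final carry and must be 1, so E=1.
Step 5. [col 2: J + K ≡ O (mod 10)] no forcing yet in column 2 (carry-in 1); O=0 is free and consistent — try it, so O=0.
Step 6. [col 2: J + K ≡ O (mod 10)] several values work for K in column 2 (J + K ≡ O (mod 10), carry-in 1); try K=5 ⇒ K=5.
Step 7. [col 2: J + K ≡ O (mod 10)] column 2: given K=5, O=0, carry-in 1, and digits 0,1,3,5,6,7 already taken and all letters distinct, J+K≡O (mod 10) forces J=4 ⇒ J=4.
Step 8. [col 3: K + S ≡ W (mod 10)] from column 3 (K=5, S=3, carry-in 1, digits 0,1,3,4,5,6,7 already taken and all letters distinct): W must equal 9, so W=9.
Step 9. [col 4: W + W ≡ R (mod 10)] column 4 reads W+W+carry(0)=R with W=9; with digits 0,1,3,4,5,6,7,9 already taken and all letters distinct, the only value for R is 8. So R=8.

Answer: E=1, J=4, K=5, O=0, P=7, R=8, S=3, V=6, W=9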